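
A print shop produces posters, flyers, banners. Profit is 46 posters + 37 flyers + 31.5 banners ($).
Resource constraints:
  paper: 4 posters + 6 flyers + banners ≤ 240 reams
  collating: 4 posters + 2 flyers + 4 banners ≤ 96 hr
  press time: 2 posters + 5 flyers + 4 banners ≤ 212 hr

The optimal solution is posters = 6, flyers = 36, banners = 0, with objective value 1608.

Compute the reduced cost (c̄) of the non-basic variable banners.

At the optimum: paper uses 240 of 240 (binding); collating uses 96 of 96 (binding); press time uses 192 of 212 (slack = 20).
Since press time is not tight, its dual is 0.
The binding rows give the dual system: 4·y_paper + 4·y_collating = 46 and 6·y_paper + 2·y_collating = 37.
Solving: y_paper = 3.5, y_collating = 8.
Reduced cost of banners: c₃ − yᵀa₃ = 31.5 − (3.5·1 + 8·4) = 31.5 − 35.5 = -4.

-4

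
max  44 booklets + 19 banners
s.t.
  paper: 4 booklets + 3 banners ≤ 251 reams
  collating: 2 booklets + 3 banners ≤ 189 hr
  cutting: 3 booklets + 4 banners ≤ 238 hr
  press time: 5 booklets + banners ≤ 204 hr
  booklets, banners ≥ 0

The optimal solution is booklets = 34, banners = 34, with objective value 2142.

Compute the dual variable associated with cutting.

Check each constraint at x*: paper 238/251 (slack 13); collating 170/189 (slack 19); cutting 238/238 (tight); press time 204/204 (tight).
Slack constraints have shadow price 0 (complementary slackness).
From A_Bᵀ y = c: 3·y_cutting + 5·y_press time = 44; 4·y_cutting + 1·y_press time = 19.
→ y_cutting = 3 and y_press time = 7.
Shadow price of cutting = 3.

3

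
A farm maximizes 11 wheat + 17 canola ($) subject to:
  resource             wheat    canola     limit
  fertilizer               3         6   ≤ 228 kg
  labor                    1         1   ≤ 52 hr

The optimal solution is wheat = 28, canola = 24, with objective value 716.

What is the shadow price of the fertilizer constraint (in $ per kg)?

2

Check each constraint at x*: fertilizer 228/228 (tight); labor 52/52 (tight).
The binding rows give the dual system: 3·y_fertilizer + 1·y_labor = 11 and 6·y_fertilizer + 1·y_labor = 17.
This yields shadow prices y_fertilizer = 2, y_labor = 5.
Shadow price of fertilizer = 2.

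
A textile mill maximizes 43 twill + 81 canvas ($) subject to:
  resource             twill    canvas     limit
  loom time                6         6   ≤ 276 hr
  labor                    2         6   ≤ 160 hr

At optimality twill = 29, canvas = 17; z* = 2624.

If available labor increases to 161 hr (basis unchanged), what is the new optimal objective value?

2633.5

Check each constraint at x*: loom time 276/276 (tight); labor 160/160 (tight).
Dual feasibility on the basic columns requires 6·y_loom time + 2·y_labor = 43, 6·y_loom time + 6·y_labor = 81.
Solving: y_loom time = 4, y_labor = 9.5.
Δz = y_labor·Δb = 9.5 × (1) = 9.5, so new z* = 2624 + 9.5 = 2633.5.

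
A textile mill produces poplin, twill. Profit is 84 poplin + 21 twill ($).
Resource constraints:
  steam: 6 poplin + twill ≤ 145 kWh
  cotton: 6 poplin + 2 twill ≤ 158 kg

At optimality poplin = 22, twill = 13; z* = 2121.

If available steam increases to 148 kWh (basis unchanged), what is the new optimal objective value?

2142

At the optimum: steam uses 145 of 145 (binding); cotton uses 158 of 158 (binding).
From A_Bᵀ y = c: 6·y_steam + 6·y_cotton = 84; 1·y_steam + 2·y_cotton = 21.
This yields shadow prices y_steam = 7, y_cotton = 7.
Δz = y_steam·Δb = 7 × (3) = 21, so new z* = 2121 + 21 = 2142.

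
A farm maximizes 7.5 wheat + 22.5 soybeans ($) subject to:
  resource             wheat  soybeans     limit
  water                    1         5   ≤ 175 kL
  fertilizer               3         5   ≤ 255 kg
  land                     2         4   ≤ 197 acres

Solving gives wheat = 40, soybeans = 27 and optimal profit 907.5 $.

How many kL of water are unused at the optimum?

0

water used = 1·40 + 5·27 = 175; slack = 175 − 175 = 0.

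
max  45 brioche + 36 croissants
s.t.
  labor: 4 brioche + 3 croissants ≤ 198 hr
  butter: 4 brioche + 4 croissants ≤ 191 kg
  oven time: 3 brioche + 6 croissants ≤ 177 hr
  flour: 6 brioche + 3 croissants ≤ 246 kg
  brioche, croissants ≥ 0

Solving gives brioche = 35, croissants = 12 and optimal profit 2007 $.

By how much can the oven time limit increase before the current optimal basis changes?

6.75

Binding constraints: oven time, flour. The basis is B = [[3,6],[6,3]] with det -27.
Per unit increase in oven time, x* moves by d = (-0.1111, 0.2222).
The basis stays optimal until butter becomes binding; allowable increase = 6.75 hr.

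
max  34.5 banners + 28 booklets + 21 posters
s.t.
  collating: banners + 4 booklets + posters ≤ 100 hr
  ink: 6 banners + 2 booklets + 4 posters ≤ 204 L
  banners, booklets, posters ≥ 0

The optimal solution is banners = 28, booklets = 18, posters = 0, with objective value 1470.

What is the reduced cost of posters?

Check each constraint at x*: collating 100/100 (tight); ink 204/204 (tight).
The binding rows give the dual system: 1·y_collating + 6·y_ink = 34.5 and 4·y_collating + 2·y_ink = 28.
Solving: y_collating = 4.5, y_ink = 5.
Reduced cost of posters: c₃ − yᵀa₃ = 21 − (4.5·1 + 5·4) = 21 − 24.5 = -3.5.

-3.5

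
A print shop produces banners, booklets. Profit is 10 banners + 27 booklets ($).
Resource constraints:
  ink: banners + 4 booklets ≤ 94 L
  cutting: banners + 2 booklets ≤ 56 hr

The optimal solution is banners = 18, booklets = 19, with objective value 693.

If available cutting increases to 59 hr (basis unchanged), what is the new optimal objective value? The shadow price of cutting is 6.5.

712.5

Δb = 3, so new z* = 693 + (6.5)·(3) = 693 + 19.5 = 712.5.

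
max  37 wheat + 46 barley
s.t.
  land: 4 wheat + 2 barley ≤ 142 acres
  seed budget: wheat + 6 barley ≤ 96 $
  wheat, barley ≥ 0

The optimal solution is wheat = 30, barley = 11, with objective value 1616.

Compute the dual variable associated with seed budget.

5

Both land and seed budget are binding at x*.
The binding rows give the dual system: 4·y_land + 1·y_seed budget = 37 and 2·y_land + 6·y_seed budget = 46.
This yields shadow prices y_land = 8, y_seed budget = 5.
Shadow price of seed budget = 5.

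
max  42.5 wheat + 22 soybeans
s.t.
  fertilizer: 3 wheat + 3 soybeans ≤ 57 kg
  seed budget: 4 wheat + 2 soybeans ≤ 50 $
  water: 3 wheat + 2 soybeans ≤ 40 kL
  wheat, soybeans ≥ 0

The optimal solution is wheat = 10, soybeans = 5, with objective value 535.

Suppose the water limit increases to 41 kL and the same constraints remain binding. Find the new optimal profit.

At the optimum: fertilizer uses 45 of 57 (slack = 12); seed budget uses 50 of 50 (binding); water uses 40 of 40 (binding).
Slack constraints have shadow price 0 (complementary slackness).
Dual feasibility on the basic columns requires 4·y_seed budget + 3·y_water = 42.5, 2·y_seed budget + 2·y_water = 22.
Solving: y_seed budget = 9.5, y_water = 1.5.
Δz = y_water·Δb = 1.5 × (1) = 1.5, so new z* = 535 + 1.5 = 536.5.

536.5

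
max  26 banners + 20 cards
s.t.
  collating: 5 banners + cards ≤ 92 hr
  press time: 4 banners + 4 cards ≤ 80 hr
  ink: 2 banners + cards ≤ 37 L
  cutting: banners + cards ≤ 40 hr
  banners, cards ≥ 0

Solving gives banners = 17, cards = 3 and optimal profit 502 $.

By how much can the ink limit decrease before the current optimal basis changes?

Binding constraints: press time, ink. The basis is B = [[4,4],[2,1]] with det -4.
Per unit decrease in ink, x* moves by d = (-1, 1).
The basis stays optimal until banners reaches 0; allowable decrease = 17 L.

17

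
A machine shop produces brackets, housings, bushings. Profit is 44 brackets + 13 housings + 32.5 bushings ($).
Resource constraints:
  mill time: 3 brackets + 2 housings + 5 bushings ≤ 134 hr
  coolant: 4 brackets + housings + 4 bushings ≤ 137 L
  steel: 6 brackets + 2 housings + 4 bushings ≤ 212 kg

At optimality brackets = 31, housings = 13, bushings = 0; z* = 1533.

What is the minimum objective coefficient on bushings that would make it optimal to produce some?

36

Check each constraint at x*: mill time 119/134 (slack 15); coolant 137/137 (tight); steel 212/212 (tight).
Since mill time is not tight, its dual is 0.
The binding rows give the dual system: 4·y_coolant + 6·y_steel = 44 and 1·y_coolant + 2·y_steel = 13.
This yields shadow prices y_coolant = 5, y_steel = 4.
bushings enters the basis when its profit ≥ yᵀa₃ = 5·4 + 4·4 = 36.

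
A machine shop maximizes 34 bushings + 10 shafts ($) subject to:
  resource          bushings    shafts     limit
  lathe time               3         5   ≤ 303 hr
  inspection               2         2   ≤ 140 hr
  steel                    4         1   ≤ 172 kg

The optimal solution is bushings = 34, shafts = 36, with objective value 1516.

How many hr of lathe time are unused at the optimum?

lathe time used = 3·34 + 5·36 = 282; slack = 303 − 282 = 21.

21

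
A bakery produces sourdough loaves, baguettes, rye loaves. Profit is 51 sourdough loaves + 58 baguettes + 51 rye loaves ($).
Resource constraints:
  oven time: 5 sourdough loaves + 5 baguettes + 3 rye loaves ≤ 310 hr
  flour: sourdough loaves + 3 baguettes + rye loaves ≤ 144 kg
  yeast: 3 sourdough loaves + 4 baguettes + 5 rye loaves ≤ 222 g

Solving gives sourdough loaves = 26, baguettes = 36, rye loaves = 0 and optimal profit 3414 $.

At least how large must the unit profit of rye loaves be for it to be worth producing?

At the optimum: oven time uses 310 of 310 (binding); flour uses 134 of 144 (slack = 10); yeast uses 222 of 222 (binding).
Slack constraints have shadow price 0 (complementary slackness).
Dual feasibility on the basic columns requires 5·y_oven time + 3·y_yeast = 51, 5·y_oven time + 4·y_yeast = 58.
Solving: y_oven time = 6, y_yeast = 7.
rye loaves enters the basis when its profit ≥ yᵀa₃ = 6·3 + 7·5 = 53.

53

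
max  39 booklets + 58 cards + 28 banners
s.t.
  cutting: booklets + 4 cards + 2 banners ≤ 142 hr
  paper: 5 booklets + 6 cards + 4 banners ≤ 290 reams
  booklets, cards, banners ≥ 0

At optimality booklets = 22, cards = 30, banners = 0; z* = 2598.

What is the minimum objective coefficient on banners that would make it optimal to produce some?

36

Check each constraint at x*: cutting 142/142 (tight); paper 290/290 (tight).
Dual feasibility on the basic columns requires 1·y_cutting + 5·y_paper = 39, 4·y_cutting + 6·y_paper = 58.
Solving: y_cutting = 4, y_paper = 7.
banners enters the basis when its profit ≥ yᵀa₃ = 4·2 + 7·4 = 36.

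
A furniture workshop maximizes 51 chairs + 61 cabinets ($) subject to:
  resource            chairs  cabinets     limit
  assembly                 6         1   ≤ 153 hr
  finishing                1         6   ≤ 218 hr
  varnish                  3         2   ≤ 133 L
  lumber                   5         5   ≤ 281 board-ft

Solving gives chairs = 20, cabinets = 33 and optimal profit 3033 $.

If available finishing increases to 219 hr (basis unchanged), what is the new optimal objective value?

3042

Binding: assembly and finishing. Non-binding: varnish (7 unused), lumber (16 unused).
Slack constraints have shadow price 0 (complementary slackness).
From A_Bᵀ y = c: 6·y_assembly + 1·y_finishing = 51; 1·y_assembly + 6·y_finishing = 61.
Solving: y_assembly = 7, y_finishing = 9.
Δz = y_finishing·Δb = 9 × (1) = 9, so new z* = 3033 + 9 = 3042.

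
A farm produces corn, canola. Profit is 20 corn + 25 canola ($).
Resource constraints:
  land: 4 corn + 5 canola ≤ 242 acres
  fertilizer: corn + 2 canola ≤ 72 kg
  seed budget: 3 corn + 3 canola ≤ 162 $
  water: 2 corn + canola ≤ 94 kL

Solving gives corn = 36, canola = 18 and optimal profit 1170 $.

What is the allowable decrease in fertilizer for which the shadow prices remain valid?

4

Binding constraints: fertilizer, seed budget. The basis is B = [[1,2],[3,3]] with det -3.
Per unit decrease in fertilizer, x* moves by d = (1, -1).
The basis stays optimal until water becomes binding; allowable decrease = 4 kg.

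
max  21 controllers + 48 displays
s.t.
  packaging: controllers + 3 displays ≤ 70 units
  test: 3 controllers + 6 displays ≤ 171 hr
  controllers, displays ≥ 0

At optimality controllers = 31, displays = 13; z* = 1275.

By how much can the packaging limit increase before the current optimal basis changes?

Binding constraints: packaging, test. The basis is B = [[1,3],[3,6]] with det -3.
Per unit increase in packaging, x* moves by d = (-2, 1).
The basis stays optimal until controllers reaches 0; allowable increase = 15.5 units.

15.5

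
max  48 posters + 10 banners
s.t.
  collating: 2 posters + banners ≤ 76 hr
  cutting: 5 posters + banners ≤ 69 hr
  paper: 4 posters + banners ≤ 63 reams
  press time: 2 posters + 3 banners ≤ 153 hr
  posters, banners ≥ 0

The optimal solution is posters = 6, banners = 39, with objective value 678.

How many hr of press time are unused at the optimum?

press time used = 2·6 + 3·39 = 129; slack = 153 − 129 = 24.

24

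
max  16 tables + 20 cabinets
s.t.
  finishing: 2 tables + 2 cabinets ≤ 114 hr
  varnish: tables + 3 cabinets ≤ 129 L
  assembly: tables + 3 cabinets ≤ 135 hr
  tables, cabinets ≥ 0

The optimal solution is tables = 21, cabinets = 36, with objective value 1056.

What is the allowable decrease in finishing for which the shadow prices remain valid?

Binding constraints: finishing, varnish. The basis is B = [[2,2],[1,3]] with det 4.
Per unit decrease in finishing, x* moves by d = (-0.75, 0.25).
The basis stays optimal until tables reaches 0; allowable decrease = 28 hr.

28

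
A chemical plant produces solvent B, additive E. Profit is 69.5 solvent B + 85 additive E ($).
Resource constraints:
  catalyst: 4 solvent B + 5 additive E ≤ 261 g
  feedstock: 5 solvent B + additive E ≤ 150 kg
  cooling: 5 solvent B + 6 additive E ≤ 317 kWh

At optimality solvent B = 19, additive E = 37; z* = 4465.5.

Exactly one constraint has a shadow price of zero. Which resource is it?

feedstock

catalyst: 261/261 (binding)
feedstock: 132/150 (slack 18)
cooling: 317/317 (binding)
By complementary slackness, a constraint with positive slack has shadow price 0 → feedstock.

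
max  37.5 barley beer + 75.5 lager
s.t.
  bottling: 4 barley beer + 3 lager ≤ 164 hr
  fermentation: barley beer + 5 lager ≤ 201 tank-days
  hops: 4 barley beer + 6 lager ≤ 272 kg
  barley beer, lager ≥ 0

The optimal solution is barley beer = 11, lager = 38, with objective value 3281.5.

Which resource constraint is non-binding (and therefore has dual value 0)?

bottling

bottling: 158/164 (slack 6)
fermentation: 201/201 (binding)
hops: 272/272 (binding)
By complementary slackness, a constraint with positive slack has shadow price 0 → bottling.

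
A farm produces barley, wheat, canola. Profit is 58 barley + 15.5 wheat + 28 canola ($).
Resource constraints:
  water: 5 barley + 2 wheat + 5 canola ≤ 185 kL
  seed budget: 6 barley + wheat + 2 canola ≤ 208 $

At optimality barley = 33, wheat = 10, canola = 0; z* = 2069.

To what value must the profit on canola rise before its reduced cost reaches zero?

Both water and seed budget are binding at x*.
The binding rows give the dual system: 5·y_water + 6·y_seed budget = 58 and 2·y_water + 1·y_seed budget = 15.5.
→ y_water = 5 and y_seed budget = 5.5.
canola enters the basis when its profit ≥ yᵀa₃ = 5·5 + 5.5·2 = 36.

36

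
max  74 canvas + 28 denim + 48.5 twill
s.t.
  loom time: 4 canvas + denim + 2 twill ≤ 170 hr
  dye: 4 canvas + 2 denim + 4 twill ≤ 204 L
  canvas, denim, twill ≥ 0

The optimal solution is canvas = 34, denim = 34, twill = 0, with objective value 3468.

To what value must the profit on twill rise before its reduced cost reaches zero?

Both loom time and dye are binding at x*.
Dual feasibility on the basic columns requires 4·y_loom time + 4·y_dye = 74, 1·y_loom time + 2·y_dye = 28.
Solving: y_loom time = 9, y_dye = 9.5.
twill enters the basis when its profit ≥ yᵀa₃ = 9·2 + 9.5·4 = 56.

56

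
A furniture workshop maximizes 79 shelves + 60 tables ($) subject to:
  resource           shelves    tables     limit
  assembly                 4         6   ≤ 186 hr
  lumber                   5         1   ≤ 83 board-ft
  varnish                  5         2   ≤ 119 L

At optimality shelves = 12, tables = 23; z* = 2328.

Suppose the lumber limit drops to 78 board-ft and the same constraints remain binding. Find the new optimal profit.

At the optimum: assembly uses 186 of 186 (binding); lumber uses 83 of 83 (binding); varnish uses 106 of 119 (slack = 13).
Slack constraints have shadow price 0 (complementary slackness).
The binding rows give the dual system: 4·y_assembly + 5·y_lumber = 79 and 6·y_assembly + 1·y_lumber = 60.
→ y_assembly = 8.5 and y_lumber = 9.
Δz = y_lumber·Δb = 9 × (-5) = -45, so new z* = 2328 − 45 = 2283.

2283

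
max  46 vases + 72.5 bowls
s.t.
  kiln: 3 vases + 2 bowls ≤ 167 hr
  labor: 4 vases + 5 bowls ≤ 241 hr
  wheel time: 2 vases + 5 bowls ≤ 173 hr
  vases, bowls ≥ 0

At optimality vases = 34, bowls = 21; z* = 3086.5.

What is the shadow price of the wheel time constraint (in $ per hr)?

Check each constraint at x*: kiln 144/167 (slack 23); labor 241/241 (tight); wheel time 173/173 (tight).
Slack constraints have shadow price 0 (complementary slackness).
Dual feasibility on the basic columns requires 4·y_labor + 2·y_wheel time = 46, 5·y_labor + 5·y_wheel time = 72.5.
→ y_labor = 8.5 and y_wheel time = 6.
Shadow price of wheel time = 6.

6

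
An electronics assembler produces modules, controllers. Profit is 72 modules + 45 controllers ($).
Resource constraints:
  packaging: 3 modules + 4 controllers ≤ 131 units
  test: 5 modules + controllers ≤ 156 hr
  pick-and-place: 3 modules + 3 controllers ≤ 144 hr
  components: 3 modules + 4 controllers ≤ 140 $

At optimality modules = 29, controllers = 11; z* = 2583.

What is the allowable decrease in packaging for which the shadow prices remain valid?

Binding constraints: packaging, test. The basis is B = [[3,4],[5,1]] with det -17.
Per unit decrease in packaging, x* moves by d = (0.0588, -0.2941).
The basis stays optimal until controllers reaches 0; allowable decrease = 37.4 units.

37.4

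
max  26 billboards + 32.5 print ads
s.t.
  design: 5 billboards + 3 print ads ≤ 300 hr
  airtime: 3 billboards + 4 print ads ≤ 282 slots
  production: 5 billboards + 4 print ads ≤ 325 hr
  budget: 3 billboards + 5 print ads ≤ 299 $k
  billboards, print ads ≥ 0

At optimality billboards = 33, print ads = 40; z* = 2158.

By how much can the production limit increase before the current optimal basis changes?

12.1875

Binding constraints: production, budget. The basis is B = [[5,4],[3,5]] with det 13.
Per unit increase in production, x* moves by d = (0.3846, -0.2308).
The basis stays optimal until design becomes binding; allowable increase = 12.1875 hr.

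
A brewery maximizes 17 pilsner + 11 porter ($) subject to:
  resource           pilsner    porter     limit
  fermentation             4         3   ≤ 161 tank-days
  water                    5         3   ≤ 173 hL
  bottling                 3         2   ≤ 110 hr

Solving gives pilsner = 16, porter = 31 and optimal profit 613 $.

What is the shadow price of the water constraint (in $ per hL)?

Check each constraint at x*: fermentation 157/161 (slack 4); water 173/173 (tight); bottling 110/110 (tight).
By complementary slackness, y = 0 for the non-binding constraint.
The binding rows give the dual system: 5·y_water + 3·y_bottling = 17 and 3·y_water + 2·y_bottling = 11.
This yields shadow prices y_water = 1, y_bottling = 4.
Shadow price of water = 1.

1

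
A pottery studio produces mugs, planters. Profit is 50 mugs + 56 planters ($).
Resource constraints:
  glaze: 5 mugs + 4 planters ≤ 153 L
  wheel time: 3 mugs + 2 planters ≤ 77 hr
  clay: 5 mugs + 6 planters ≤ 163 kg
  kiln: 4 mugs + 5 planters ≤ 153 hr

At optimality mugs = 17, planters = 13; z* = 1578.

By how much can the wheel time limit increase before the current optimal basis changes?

12.8

Binding constraints: wheel time, clay. The basis is B = [[3,2],[5,6]] with det 8.
Per unit increase in wheel time, x* moves by d = (0.75, -0.625).
The basis stays optimal until glaze becomes binding; allowable increase = 12.8 hr.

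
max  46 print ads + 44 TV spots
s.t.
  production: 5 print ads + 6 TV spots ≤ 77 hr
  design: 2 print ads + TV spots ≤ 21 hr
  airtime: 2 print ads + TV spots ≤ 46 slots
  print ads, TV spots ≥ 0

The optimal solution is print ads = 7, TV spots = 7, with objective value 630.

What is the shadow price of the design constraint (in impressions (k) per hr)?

8

Binding: production and design. Non-binding: airtime (25 unused).
Slack constraints have shadow price 0 (complementary slackness).
Dual feasibility on the basic columns requires 5·y_production + 2·y_design = 46, 6·y_production + 1·y_design = 44.
This yields shadow prices y_production = 6, y_design = 8.
Shadow price of design = 8.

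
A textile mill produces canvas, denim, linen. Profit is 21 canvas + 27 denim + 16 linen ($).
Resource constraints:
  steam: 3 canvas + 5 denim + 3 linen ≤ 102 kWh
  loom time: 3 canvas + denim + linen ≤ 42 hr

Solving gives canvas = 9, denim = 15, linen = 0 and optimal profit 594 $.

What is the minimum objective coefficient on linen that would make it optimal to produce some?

17

Check each constraint at x*: steam 102/102 (tight); loom time 42/42 (tight).
The binding rows give the dual system: 3·y_steam + 3·y_loom time = 21 and 5·y_steam + 1·y_loom time = 27.
Solving: y_steam = 5, y_loom time = 2.
linen enters the basis when its profit ≥ yᵀa₃ = 5·3 + 2·1 = 17.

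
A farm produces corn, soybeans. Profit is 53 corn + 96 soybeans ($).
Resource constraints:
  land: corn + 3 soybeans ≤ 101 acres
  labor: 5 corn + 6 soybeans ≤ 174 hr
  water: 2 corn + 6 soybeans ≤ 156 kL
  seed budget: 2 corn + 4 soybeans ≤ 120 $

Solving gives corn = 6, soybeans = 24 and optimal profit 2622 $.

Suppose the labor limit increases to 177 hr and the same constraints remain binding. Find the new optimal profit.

Binding: labor and water. Non-binding: land (23 unused), seed budget (12 unused).
Slack constraints have shadow price 0 (complementary slackness).
The binding rows give the dual system: 5·y_labor + 2·y_water = 53 and 6·y_labor + 6·y_water = 96.
This yields shadow prices y_labor = 7, y_water = 9.
Δz = y_labor·Δb = 7 × (3) = 21, so new z* = 2622 + 21 = 2643.

2643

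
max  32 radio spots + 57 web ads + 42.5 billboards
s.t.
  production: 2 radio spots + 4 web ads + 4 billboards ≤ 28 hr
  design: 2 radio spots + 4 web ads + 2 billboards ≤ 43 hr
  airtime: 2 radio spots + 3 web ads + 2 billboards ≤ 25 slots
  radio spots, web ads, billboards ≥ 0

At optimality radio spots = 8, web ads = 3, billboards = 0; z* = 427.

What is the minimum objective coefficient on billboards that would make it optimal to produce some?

50

Binding: production and airtime. Non-binding: design (15 unused).
Since design is not tight, its dual is 0.
Dual feasibility on the basic columns requires 2·y_production + 2·y_airtime = 32, 4·y_production + 3·y_airtime = 57.
→ y_production = 9 and y_airtime = 7.
billboards enters the basis when its profit ≥ yᵀa₃ = 9·4 + 7·2 = 50.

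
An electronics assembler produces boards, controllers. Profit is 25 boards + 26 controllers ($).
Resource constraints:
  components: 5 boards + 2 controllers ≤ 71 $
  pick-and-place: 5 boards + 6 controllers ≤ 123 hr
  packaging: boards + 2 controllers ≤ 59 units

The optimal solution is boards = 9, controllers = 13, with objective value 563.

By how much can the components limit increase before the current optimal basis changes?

Binding constraints: components, pick-and-place. The basis is B = [[5,2],[5,6]] with det 20.
Per unit increase in components, x* moves by d = (0.3, -0.25).
The basis stays optimal until controllers reaches 0; allowable increase = 52 $.

52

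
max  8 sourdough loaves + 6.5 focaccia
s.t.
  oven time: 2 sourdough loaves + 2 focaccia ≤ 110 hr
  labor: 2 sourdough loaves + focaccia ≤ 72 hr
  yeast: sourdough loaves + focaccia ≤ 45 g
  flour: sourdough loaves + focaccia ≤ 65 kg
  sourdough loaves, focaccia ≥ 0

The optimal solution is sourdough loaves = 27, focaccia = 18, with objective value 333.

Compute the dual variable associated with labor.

1.5

Binding: labor and yeast. Non-binding: oven time (20 unused), flour (20 unused).
Slack constraints have shadow price 0 (complementary slackness).
The binding rows give the dual system: 2·y_labor + 1·y_yeast = 8 and 1·y_labor + 1·y_yeast = 6.5.
This yields shadow prices y_labor = 1.5, y_yeast = 5.
Shadow price of labor = 1.5.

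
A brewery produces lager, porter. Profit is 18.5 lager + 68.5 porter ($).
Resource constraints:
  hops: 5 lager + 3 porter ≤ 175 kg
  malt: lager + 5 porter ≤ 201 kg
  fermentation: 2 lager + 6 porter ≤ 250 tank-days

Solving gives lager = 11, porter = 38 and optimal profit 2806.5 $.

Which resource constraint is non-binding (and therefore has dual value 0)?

hops: 169/175 (slack 6)
malt: 201/201 (binding)
fermentation: 250/250 (binding)
By complementary slackness, a constraint with positive slack has shadow price 0 → hops.

hops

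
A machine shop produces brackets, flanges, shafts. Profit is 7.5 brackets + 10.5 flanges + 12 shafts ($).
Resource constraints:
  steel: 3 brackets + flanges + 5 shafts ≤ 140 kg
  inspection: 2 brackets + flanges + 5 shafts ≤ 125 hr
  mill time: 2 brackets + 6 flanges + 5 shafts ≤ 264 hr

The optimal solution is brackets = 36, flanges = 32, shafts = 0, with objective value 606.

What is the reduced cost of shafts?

Binding: steel and mill time. Non-binding: inspection (21 unused).
Since inspection is not tight, its dual is 0.
From A_Bᵀ y = c: 3·y_steel + 2·y_mill time = 7.5; 1·y_steel + 6·y_mill time = 10.5.
This yields shadow prices y_steel = 1.5, y_mill time = 1.5.
Reduced cost of shafts: c₃ − yᵀa₃ = 12 − (1.5·5 + 1.5·5) = 12 − 15 = -3.

-3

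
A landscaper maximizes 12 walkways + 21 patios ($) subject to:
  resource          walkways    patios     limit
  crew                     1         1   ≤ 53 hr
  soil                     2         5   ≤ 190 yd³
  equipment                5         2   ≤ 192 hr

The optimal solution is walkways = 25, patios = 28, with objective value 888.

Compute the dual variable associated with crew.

6

Check each constraint at x*: crew 53/53 (tight); soil 190/190 (tight); equipment 181/192 (slack 11).
Since equipment is not tight, its dual is 0.
Dual feasibility on the basic columns requires 1·y_crew + 2·y_soil = 12, 1·y_crew + 5·y_soil = 21.
Solving: y_crew = 6, y_soil = 3.
Shadow price of crew = 6.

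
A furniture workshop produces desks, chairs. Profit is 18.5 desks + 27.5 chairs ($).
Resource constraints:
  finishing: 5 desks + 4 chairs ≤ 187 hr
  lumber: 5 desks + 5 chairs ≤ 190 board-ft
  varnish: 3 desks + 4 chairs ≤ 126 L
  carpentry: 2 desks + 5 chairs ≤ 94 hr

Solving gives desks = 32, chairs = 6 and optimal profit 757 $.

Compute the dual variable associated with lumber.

Binding: lumber and carpentry. Non-binding: finishing (3 unused), varnish (6 unused).
By complementary slackness, y = 0 for the non-binding constraints.
Dual feasibility on the basic columns requires 5·y_lumber + 2·y_carpentry = 18.5, 5·y_lumber + 5·y_carpentry = 27.5.
This yields shadow prices y_lumber = 2.5, y_carpentry = 3.
Shadow price of lumber = 2.5.

2.5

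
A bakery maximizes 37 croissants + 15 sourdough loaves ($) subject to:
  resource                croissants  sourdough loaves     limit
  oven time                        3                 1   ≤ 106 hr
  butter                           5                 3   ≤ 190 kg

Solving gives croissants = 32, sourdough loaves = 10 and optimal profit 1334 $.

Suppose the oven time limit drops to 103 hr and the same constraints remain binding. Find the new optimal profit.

1307

Check each constraint at x*: oven time 106/106 (tight); butter 190/190 (tight).
Dual feasibility on the basic columns requires 3·y_oven time + 5·y_butter = 37, 1·y_oven time + 3·y_butter = 15.
This yields shadow prices y_oven time = 9, y_butter = 2.
Δz = y_oven time·Δb = 9 × (-3) = -27, so new z* = 1334 − 27 = 1307.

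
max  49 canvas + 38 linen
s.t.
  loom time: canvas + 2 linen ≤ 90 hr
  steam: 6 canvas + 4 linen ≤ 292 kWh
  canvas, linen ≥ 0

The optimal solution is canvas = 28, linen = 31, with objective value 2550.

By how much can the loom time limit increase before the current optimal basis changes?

Binding constraints: loom time, steam. The basis is B = [[1,2],[6,4]] with det -8.
Per unit increase in loom time, x* moves by d = (-0.5, 0.75).
The basis stays optimal until canvas reaches 0; allowable increase = 56 hr.

56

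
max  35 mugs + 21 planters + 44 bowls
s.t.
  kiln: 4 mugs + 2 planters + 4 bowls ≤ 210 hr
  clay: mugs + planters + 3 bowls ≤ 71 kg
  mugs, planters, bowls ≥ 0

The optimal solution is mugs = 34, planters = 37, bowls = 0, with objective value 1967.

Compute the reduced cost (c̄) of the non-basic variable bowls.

-5

Both kiln and clay are binding at x*.
From A_Bᵀ y = c: 4·y_kiln + 1·y_clay = 35; 2·y_kiln + 1·y_clay = 21.
This yields shadow prices y_kiln = 7, y_clay = 7.
Reduced cost of bowls: c₃ − yᵀa₃ = 44 − (7·4 + 7·3) = 44 − 49 = -5.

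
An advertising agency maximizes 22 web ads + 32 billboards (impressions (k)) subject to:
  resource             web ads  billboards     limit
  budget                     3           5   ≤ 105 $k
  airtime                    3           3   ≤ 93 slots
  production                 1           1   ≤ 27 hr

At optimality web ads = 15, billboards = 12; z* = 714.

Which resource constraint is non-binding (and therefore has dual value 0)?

budget: 105/105 (binding)
airtime: 81/93 (slack 12)
production: 27/27 (binding)
By complementary slackness, a constraint with positive slack has shadow price 0 → airtime.

airtime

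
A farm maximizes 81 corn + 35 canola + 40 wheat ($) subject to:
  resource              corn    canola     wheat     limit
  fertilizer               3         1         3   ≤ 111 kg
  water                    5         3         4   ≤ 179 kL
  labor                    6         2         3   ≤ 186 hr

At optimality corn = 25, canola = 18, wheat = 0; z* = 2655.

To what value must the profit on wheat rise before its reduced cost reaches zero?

At the optimum: fertilizer uses 93 of 111 (slack = 18); water uses 179 of 179 (binding); labor uses 186 of 186 (binding).
By complementary slackness, y = 0 for the non-binding constraint.
From A_Bᵀ y = c: 5·y_water + 6·y_labor = 81; 3·y_water + 2·y_labor = 35.
This yields shadow prices y_water = 6, y_labor = 8.5.
wheat enters the basis when its profit ≥ yᵀa₃ = 6·4 + 8.5·3 = 49.5.

49.5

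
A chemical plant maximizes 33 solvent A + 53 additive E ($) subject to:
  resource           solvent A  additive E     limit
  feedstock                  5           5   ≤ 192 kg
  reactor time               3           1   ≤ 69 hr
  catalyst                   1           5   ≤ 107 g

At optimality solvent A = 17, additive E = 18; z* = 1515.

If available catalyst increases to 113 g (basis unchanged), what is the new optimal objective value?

1569

Binding: reactor time and catalyst. Non-binding: feedstock (17 unused).
Since feedstock is not tight, its dual is 0.
The binding rows give the dual system: 3·y_reactor time + 1·y_catalyst = 33 and 1·y_reactor time + 5·y_catalyst = 53.
This yields shadow prices y_reactor time = 8, y_catalyst = 9.
Δz = y_catalyst·Δb = 9 × (6) = 54, so new z* = 1515 + 54 = 1569.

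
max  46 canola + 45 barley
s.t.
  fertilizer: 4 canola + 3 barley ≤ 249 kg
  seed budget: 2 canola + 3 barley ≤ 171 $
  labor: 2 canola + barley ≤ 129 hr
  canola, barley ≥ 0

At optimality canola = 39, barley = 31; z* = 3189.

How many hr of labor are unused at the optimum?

labor used = 2·39 + 1·31 = 109; slack = 129 − 109 = 20.

20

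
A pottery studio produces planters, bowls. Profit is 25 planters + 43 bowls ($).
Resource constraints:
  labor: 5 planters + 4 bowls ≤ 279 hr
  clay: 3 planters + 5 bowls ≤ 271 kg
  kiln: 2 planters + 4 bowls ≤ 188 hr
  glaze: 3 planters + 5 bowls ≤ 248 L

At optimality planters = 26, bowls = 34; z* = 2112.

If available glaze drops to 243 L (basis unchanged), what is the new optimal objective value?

2077

Check each constraint at x*: labor 266/279 (slack 13); clay 248/271 (slack 23); kiln 188/188 (tight); glaze 248/248 (tight).
By complementary slackness, y = 0 for the non-binding constraints.
Dual feasibility on the basic columns requires 2·y_kiln + 3·y_glaze = 25, 4·y_kiln + 5·y_glaze = 43.
Solving: y_kiln = 2, y_glaze = 7.
Δz = y_glaze·Δb = 7 × (-5) = -35, so new z* = 2112 − 35 = 2077.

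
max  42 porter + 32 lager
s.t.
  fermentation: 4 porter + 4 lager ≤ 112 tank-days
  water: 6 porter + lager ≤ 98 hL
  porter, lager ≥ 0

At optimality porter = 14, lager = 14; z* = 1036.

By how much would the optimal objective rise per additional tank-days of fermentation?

Both fermentation and water are binding at x*.
From A_Bᵀ y = c: 4·y_fermentation + 6·y_water = 42; 4·y_fermentation + 1·y_water = 32.
→ y_fermentation = 7.5 and y_water = 2.
Shadow price of fermentation = 7.5.

7.5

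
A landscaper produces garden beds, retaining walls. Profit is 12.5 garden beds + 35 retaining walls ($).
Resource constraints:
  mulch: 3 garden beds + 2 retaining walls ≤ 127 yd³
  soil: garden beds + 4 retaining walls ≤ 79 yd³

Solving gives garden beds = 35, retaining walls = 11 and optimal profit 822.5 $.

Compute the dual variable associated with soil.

At the optimum: mulch uses 127 of 127 (binding); soil uses 79 of 79 (binding).
From A_Bᵀ y = c: 3·y_mulch + 1·y_soil = 12.5; 2·y_mulch + 4·y_soil = 35.
Solving: y_mulch = 1.5, y_soil = 8.
Shadow price of soil = 8.

8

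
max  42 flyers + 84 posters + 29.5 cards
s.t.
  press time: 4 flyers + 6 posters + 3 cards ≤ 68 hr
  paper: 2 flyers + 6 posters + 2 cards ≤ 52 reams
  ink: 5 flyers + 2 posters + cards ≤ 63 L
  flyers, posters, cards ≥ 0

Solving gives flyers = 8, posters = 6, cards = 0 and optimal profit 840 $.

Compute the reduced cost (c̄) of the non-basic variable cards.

At the optimum: press time uses 68 of 68 (binding); paper uses 52 of 52 (binding); ink uses 52 of 63 (slack = 11).
Since ink is not tight, its dual is 0.
The binding rows give the dual system: 4·y_press time + 2·y_paper = 42 and 6·y_press time + 6·y_paper = 84.
Solving: y_press time = 7, y_paper = 7.
Reduced cost of cards: c₃ − yᵀa₃ = 29.5 − (7·3 + 7·2) = 29.5 − 35 = -5.5.

-5.5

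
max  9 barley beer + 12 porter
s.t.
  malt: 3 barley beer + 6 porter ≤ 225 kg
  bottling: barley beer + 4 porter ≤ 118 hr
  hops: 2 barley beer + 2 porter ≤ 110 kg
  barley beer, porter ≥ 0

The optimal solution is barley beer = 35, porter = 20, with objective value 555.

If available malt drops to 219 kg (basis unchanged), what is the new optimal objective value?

At the optimum: malt uses 225 of 225 (binding); bottling uses 115 of 118 (slack = 3); hops uses 110 of 110 (binding).
Since bottling is not tight, its dual is 0.
The binding rows give the dual system: 3·y_malt + 2·y_hops = 9 and 6·y_malt + 2·y_hops = 12.
Solving: y_malt = 1, y_hops = 3.
Δz = y_malt·Δb = 1 × (-6) = -6, so new z* = 555 − 6 = 549.

549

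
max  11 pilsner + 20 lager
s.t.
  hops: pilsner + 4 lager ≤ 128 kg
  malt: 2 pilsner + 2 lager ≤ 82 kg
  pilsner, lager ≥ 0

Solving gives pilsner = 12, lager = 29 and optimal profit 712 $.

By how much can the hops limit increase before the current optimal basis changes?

Binding constraints: hops, malt. The basis is B = [[1,4],[2,2]] with det -6.
Per unit increase in hops, x* moves by d = (-0.3333, 0.3333).
The basis stays optimal until pilsner reaches 0; allowable increase = 36 kg.

36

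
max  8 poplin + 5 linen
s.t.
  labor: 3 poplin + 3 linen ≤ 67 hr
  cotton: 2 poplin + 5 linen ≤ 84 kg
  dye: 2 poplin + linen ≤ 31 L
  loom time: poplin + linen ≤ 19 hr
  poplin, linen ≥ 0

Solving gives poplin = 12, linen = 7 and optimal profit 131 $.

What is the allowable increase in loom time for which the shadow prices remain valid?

Binding constraints: dye, loom time. The basis is B = [[2,1],[1,1]] with det 1.
Per unit increase in loom time, x* moves by d = (-1, 2).
The basis stays optimal until cotton becomes binding; allowable increase = 3.125 hr.

3.125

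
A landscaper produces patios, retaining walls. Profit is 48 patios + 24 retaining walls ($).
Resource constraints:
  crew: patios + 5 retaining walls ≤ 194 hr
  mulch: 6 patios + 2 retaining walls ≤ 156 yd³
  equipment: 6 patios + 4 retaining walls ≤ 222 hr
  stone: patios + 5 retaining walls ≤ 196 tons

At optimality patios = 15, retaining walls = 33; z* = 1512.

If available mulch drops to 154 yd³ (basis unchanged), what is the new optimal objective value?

1504

Check each constraint at x*: crew 180/194 (slack 14); mulch 156/156 (tight); equipment 222/222 (tight); stone 180/196 (slack 16).
Slack constraints have shadow price 0 (complementary slackness).
Dual feasibility on the basic columns requires 6·y_mulch + 6·y_equipment = 48, 2·y_mulch + 4·y_equipment = 24.
This yields shadow prices y_mulch = 4, y_equipment = 4.
Δz = y_mulch·Δb = 4 × (-2) = -8, so new z* = 1512 − 8 = 1504.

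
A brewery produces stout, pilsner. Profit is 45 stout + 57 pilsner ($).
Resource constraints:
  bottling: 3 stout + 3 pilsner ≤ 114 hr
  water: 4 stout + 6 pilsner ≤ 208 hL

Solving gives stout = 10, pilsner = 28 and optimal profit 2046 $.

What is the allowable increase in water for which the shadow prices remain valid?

20

Binding constraints: bottling, water. The basis is B = [[3,3],[4,6]] with det 6.
Per unit increase in water, x* moves by d = (-0.5, 0.5).
The basis stays optimal until stout reaches 0; allowable increase = 20 hL.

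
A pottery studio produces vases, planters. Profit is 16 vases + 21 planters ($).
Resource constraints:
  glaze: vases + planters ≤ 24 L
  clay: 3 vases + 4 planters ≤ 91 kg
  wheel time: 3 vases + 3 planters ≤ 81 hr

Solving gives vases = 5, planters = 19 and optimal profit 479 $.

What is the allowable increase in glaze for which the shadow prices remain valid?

3

Binding constraints: glaze, clay. The basis is B = [[1,1],[3,4]] with det 1.
Per unit increase in glaze, x* moves by d = (4, -3).
The basis stays optimal until wheel time becomes binding; allowable increase = 3 L.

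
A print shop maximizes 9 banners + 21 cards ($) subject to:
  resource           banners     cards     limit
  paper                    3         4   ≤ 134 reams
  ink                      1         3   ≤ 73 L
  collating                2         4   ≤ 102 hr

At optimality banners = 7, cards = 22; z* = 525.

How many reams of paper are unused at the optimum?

25

paper used = 3·7 + 4·22 = 109; slack = 134 − 109 = 25.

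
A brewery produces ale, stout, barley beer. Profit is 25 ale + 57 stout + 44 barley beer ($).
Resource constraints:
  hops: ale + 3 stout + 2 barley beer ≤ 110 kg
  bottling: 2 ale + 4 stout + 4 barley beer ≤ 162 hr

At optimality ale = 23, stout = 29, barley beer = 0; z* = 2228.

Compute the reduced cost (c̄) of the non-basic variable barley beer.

Check each constraint at x*: hops 110/110 (tight); bottling 162/162 (tight).
The binding rows give the dual system: 1·y_hops + 2·y_bottling = 25 and 3·y_hops + 4·y_bottling = 57.
Solving: y_hops = 7, y_bottling = 9.
Reduced cost of barley beer: c₃ − yᵀa₃ = 44 − (7·2 + 9·4) = 44 − 50 = -6.

-6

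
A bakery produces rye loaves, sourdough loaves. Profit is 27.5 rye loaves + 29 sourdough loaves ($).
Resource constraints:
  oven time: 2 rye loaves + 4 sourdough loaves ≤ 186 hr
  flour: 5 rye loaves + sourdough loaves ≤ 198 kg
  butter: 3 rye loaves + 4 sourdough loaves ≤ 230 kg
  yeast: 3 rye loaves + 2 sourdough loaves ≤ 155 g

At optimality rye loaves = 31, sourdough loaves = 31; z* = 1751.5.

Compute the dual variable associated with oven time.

Check each constraint at x*: oven time 186/186 (tight); flour 186/198 (slack 12); butter 217/230 (slack 13); yeast 155/155 (tight).
Since flour, butter are not tight, their duals are 0.
The binding rows give the dual system: 2·y_oven time + 3·y_yeast = 27.5 and 4·y_oven time + 2·y_yeast = 29.
Solving: y_oven time = 4, y_yeast = 6.5.
Shadow price of oven time = 4.

4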